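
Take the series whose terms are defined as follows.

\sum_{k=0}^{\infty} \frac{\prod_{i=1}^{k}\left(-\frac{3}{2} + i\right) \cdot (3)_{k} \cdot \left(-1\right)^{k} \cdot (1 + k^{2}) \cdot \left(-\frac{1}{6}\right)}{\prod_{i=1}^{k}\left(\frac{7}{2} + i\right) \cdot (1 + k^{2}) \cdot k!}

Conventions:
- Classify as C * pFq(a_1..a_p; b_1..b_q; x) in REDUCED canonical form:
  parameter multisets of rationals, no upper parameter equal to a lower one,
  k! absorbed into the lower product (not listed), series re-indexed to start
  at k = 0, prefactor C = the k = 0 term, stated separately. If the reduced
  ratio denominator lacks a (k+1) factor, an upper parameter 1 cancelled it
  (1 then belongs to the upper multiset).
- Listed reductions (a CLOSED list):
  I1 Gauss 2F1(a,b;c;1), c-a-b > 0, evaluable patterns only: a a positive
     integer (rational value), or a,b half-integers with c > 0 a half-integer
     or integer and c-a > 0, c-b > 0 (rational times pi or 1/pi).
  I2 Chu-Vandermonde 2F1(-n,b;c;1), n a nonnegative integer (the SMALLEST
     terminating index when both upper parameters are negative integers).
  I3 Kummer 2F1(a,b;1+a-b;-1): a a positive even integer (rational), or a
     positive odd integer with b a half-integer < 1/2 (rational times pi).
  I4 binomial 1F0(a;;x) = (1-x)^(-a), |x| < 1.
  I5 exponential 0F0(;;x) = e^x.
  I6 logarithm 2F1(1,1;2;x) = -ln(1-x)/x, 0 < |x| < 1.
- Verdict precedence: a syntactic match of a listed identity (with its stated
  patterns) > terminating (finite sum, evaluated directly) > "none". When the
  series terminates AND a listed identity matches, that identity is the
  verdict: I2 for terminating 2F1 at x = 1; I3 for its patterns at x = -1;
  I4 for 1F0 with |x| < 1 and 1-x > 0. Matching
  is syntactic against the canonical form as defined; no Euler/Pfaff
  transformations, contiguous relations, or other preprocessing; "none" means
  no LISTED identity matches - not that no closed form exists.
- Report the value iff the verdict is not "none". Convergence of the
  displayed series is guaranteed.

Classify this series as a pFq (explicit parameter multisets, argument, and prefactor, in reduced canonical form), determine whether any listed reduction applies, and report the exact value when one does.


Reduced: x = -1, 2F1, upper = {-\frac{1}{2}, 3}, lower = {\frac{9}{2}}, C = -\frac{1}{6}. Verdict: the Kummer evaluation I3 applies (x = -1; c = \frac{9}{2} equals 1+a-b for upper {-\frac{1}{2}, 3}: listed pattern). Value: \left(-\frac{35}{512}\right) \cdot \pi.

Key observation: from the first term -\frac{1}{6}: the factor k^2 + 1 cancels (top and bottom), leaving prefactor -1/6.
Ratio: r(k) = -1 * (k-\frac{1}{2}) (k+3) / [(k+\frac{9}{2}) (k+1)] - rational in k, leading ratio -1; with t_0 = -\frac{1}{6}, classification follows.


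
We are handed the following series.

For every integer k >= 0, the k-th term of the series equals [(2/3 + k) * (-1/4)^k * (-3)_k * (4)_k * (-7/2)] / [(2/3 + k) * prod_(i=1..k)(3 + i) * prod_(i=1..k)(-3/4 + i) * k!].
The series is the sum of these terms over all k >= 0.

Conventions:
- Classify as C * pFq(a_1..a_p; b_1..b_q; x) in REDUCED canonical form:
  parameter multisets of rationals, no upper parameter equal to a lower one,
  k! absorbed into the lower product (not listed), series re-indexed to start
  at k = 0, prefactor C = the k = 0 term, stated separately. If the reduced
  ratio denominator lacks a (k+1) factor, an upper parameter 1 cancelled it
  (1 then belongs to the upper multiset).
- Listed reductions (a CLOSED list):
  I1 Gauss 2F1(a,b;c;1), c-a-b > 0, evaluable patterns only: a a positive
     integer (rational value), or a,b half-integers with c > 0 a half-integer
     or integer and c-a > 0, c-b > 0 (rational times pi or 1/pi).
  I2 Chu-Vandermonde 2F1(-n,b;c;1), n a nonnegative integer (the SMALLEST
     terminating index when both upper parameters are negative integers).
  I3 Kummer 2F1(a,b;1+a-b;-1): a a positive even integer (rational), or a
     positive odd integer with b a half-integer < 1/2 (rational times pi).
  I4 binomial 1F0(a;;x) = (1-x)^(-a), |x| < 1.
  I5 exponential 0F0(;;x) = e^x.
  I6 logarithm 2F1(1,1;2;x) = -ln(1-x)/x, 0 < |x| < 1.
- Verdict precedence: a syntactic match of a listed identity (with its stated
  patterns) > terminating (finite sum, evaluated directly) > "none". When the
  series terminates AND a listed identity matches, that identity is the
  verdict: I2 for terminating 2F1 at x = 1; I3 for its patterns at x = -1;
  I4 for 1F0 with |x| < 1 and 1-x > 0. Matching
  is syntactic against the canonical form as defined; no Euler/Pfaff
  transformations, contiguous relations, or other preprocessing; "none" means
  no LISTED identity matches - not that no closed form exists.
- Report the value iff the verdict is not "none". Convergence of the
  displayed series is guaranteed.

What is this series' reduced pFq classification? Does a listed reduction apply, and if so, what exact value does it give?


The series (x = -1/4) is 1F1: upper {-3}, lower {1/4}, prefactor -7/2. Verdict: terminating - the sum ends at index 3 because -3 is a negative integer; exact evaluation follows. Its exact value is -728/45.

Key observation: t_0 = -7/2 here, and the lower running product (prefactor -7/2) is a rising factorial.
Consecutive-term ratio: r(k) = (-1/4) * (k-3) / [(k+1/4) (k+1)] - rational in k. x = (-1/4); t_0 = -7/2; negate the roots.


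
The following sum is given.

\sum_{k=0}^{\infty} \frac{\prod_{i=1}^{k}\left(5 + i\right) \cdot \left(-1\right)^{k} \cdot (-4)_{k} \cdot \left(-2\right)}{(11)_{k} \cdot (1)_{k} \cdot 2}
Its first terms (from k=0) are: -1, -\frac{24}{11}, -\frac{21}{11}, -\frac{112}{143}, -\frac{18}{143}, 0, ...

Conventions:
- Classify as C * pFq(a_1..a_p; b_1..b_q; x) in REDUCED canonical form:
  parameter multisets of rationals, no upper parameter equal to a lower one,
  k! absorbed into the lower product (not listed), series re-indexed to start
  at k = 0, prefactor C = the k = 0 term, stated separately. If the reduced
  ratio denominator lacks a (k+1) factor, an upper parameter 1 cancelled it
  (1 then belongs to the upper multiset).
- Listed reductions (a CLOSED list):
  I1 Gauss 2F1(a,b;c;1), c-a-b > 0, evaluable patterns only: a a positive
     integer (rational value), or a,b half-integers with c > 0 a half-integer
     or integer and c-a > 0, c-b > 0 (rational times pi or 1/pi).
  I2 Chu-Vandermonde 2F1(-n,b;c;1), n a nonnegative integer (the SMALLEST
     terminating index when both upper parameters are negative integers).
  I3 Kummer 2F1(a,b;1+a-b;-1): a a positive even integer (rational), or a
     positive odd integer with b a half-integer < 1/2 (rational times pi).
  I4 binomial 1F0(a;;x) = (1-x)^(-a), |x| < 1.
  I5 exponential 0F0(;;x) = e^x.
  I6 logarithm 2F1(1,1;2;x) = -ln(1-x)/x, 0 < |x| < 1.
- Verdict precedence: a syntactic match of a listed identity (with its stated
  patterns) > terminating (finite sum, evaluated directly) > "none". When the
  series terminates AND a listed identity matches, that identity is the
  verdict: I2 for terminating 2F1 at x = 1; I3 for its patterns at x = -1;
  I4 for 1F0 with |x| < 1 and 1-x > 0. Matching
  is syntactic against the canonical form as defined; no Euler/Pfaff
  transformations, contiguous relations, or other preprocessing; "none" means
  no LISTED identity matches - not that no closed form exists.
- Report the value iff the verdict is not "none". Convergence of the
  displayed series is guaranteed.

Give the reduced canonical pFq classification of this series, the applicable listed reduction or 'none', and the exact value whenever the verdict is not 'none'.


Key observation: t_0 being -1, (1)_k (C = -1) is k! itself.
Consecutive-term ratio: r(k) = -1 * (k-4) (k+6) / [(k+11) (k+1)] - rational in k. x = -1; t_0 = -1; negate the roots.

Reduced: x = -1, 2F1, upper = {-4, 6}, lower = {11}, C = -1. Verdict: the Kummer evaluation I3 matches (x = -1; c = 11 equals 1+a-b for upper {-4, 6}: listed pattern). Sum: -6.


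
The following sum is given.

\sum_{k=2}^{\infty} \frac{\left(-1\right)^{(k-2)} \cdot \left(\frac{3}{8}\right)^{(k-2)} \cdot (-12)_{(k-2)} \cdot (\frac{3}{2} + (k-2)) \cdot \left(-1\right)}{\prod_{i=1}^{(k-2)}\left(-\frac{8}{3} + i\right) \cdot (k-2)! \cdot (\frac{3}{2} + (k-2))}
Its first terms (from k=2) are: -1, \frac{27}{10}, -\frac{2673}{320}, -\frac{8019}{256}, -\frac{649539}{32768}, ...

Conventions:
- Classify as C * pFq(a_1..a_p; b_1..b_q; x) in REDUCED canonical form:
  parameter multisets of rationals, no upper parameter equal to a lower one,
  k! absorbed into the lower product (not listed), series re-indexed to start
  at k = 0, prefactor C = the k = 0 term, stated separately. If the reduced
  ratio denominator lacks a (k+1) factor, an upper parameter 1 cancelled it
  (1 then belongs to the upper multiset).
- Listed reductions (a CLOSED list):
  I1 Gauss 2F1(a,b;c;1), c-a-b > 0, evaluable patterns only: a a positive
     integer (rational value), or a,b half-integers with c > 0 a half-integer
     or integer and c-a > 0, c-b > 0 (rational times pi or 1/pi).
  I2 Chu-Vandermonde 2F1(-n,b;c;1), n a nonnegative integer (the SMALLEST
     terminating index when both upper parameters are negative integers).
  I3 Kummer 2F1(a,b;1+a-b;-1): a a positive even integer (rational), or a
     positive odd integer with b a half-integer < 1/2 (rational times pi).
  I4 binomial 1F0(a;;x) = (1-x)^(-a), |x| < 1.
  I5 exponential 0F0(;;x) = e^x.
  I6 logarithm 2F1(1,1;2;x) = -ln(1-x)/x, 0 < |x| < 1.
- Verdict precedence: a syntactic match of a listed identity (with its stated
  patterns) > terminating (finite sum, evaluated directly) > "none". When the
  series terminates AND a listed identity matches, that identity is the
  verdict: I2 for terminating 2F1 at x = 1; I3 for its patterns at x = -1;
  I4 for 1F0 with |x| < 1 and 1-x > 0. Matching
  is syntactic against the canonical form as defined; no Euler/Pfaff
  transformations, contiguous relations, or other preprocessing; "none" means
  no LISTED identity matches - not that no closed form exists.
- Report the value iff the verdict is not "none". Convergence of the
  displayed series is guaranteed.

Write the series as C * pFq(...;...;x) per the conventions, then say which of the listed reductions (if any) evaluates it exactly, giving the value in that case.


Reduced: x = -\frac{3}{8}, 1F1, upper = {-12}, lower = {-\frac{5}{3}}, C = -1. Verdict: terminating - upper -12 stops the sum at k = 12; the 13 terms are added exactly. Sum: -\frac{744995775324266995973473}{11710502523256176640000}.

First insight: with t_0 = -1, the lower running product (prefactor -1) is a rising factorial.
Term ratio: r(k) = -\frac{3}{8} * (k-12) / [(k-\frac{5}{3}) (k+1)] - poly over poly, x = -\frac{3}{8} from leading terms; C = -1 at k = 0.


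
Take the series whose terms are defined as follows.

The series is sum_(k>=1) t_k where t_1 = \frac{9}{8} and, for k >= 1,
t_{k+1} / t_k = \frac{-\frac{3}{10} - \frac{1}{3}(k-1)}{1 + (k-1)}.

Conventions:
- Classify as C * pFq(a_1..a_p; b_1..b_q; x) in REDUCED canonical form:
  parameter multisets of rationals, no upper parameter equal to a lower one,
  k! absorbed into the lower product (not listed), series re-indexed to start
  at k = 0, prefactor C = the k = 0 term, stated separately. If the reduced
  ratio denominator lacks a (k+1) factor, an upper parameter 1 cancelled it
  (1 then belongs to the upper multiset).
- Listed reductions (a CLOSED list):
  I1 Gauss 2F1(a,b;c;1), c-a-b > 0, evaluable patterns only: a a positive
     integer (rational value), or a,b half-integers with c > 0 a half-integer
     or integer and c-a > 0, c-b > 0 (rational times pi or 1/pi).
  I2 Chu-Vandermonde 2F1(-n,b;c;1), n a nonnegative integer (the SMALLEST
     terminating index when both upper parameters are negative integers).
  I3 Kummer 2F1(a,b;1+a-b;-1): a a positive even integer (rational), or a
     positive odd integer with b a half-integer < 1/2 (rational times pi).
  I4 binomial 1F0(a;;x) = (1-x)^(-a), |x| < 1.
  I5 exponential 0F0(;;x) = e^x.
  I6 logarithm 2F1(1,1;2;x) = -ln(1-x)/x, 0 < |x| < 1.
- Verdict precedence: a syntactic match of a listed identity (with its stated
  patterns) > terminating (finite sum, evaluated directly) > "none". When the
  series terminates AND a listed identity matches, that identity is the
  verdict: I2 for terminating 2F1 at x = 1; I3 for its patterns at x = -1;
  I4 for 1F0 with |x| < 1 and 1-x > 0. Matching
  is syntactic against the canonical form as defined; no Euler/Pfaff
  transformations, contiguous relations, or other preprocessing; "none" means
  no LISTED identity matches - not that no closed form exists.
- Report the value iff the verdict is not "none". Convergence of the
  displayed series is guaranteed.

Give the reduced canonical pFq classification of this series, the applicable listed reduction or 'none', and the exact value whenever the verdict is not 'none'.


x = -\frac{1}{3} here; the reduced form reads 1F0, upper {\frac{9}{10}}, lower {-}, C = \frac{9}{8}. Verdict: binomial (I4) applies (the 1F0 binomial series: exponent -9/10, x = -\frac{1}{3}). Sum: \frac{9}{8} \cdot \left(\frac{4}{3}\right)^{-\frac{9}{10}}.

The tell: from the first term \frac{9}{8}: roots of the ratio polynomials (prefactor 9/8) are the negated parameters.
Step ratio: r(k) = -\frac{1}{3} * (k+\frac{9}{10}) / [(k+1)] ; factor over Q: parameters, x = -\frac{1}{3}, and C = \frac{9}{8}.


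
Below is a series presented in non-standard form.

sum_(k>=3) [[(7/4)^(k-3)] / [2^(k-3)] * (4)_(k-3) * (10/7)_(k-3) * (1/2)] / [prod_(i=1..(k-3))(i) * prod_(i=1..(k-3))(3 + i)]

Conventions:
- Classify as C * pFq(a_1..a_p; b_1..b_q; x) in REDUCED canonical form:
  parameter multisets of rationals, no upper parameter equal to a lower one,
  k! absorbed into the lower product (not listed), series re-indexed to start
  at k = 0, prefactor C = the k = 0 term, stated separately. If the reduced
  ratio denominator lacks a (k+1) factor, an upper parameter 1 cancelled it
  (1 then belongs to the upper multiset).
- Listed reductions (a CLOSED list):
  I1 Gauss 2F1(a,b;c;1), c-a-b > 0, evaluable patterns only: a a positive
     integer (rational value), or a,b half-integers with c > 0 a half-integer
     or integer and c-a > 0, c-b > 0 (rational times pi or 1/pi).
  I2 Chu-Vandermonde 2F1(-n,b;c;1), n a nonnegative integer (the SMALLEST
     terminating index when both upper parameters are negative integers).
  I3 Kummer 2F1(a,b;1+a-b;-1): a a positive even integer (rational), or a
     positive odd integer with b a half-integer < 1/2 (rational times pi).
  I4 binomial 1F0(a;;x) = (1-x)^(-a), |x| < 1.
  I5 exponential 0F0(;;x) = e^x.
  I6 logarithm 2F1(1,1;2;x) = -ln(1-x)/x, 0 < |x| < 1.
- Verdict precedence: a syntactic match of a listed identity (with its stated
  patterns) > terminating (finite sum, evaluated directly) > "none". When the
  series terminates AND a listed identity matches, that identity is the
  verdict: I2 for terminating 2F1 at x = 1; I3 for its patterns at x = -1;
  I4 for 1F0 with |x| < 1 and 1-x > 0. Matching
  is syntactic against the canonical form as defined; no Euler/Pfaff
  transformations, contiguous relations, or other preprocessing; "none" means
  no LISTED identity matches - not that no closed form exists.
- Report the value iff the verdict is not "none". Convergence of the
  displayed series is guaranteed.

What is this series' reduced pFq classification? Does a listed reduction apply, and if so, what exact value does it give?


The series (x = 7/8) is 1F0: upper {10/7}, lower {-}, prefactor 1/2. Verdict: the binomial series (I4) matches (the 1F0 binomial series: exponent -10/7, x = 7/8). Hence: (1/2) * (1/8)^(-10/7).

First insight: with t_0 = 1/2, the product of the first k integers (C = 1/2, x = 7/8) is k!.
Adjacent-term ratio: r(k) = (7/8) * (k+10/7) / [(k+1)] - rational in k. x = (7/8); t_0 = 1/2; negate the roots.


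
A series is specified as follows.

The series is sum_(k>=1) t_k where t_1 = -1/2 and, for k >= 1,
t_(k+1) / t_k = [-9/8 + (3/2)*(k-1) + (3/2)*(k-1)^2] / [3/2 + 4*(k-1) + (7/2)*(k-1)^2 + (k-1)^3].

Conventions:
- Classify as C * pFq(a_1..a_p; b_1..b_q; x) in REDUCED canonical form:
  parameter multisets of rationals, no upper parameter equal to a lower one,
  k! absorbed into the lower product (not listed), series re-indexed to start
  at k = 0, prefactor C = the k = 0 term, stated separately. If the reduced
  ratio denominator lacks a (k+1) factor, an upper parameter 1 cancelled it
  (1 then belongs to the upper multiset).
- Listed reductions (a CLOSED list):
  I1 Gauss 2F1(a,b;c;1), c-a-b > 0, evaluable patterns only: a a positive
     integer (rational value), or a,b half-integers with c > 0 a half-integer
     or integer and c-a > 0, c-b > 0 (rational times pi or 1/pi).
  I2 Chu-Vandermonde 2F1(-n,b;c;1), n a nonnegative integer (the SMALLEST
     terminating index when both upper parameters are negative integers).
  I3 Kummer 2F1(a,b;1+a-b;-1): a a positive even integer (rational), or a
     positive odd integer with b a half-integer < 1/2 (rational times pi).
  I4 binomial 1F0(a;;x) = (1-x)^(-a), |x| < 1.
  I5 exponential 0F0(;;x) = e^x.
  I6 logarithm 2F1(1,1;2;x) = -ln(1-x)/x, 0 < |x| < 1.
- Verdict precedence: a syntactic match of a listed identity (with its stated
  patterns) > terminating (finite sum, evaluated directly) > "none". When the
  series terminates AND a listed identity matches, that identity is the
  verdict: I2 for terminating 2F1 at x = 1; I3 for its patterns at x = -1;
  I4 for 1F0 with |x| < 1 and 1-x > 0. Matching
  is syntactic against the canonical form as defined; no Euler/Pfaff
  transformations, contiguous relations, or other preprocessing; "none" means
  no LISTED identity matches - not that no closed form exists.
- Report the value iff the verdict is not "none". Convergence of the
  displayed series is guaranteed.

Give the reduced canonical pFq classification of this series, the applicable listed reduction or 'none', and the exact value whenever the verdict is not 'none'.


Canonical form: C = -1/2 times 1F1 with upper {-1/2}, lower {1}, x = 3/2. Verdict: no listed reduction: x = 3/2 and upper {-1/2} fail every I1-I6 pattern.

Key step: x = (3/2) and factor the ratio over Q (C = -1/2): negated roots = parameters.
Step ratio: r(k) = (3/2) * (k-1/2) / [(k+1) (k+1)] ; factor over Q: parameters, x = (3/2), and C = -1/2.


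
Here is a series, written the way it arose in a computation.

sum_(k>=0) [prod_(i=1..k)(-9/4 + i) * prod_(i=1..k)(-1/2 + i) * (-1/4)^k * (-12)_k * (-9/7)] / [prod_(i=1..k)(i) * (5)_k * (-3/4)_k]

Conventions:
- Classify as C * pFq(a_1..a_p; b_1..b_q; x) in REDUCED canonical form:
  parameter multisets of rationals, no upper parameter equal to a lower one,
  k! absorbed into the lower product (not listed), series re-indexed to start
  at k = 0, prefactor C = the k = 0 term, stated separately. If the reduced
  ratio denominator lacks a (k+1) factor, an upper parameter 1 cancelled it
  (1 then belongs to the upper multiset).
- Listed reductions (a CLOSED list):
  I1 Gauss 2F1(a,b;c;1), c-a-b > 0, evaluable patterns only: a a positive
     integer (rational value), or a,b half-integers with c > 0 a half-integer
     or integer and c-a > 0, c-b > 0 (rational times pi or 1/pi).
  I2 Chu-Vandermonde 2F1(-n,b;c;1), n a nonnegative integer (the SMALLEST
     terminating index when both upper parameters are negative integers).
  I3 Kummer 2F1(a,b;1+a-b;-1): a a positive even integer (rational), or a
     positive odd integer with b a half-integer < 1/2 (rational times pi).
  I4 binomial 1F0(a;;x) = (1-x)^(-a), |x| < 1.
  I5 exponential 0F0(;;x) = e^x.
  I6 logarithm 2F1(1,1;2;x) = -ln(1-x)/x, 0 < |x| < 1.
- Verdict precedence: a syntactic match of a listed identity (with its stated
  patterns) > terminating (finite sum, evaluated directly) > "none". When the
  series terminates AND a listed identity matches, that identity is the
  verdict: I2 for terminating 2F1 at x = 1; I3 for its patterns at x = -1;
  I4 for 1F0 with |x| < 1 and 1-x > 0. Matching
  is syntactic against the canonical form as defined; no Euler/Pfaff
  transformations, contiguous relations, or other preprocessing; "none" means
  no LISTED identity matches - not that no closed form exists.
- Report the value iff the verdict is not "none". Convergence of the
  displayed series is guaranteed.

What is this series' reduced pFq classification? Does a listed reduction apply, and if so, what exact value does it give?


Structural cue: t_0 being -9/7, the product of the first k integers (prefactor -9/7) is k!.
Ratio: r(k) = (-1/4) * (k-12) (k-5/4) (k+1/2) / [(k-3/4) (k+5) (k+1)] - rational in k. x = (-1/4); t_0 = -9/7; negate the roots.

At argument -1/4: a 3F2 with upper {-12, -5/4, 1/2}, lower {-3/4, 5}, scaled by C = -9/7. Verdict: terminating - the sum ends at index 12 because -12 is a negative integer; exact evaluation follows. Sum: -31782237902234045237133/19156390622218132914176.


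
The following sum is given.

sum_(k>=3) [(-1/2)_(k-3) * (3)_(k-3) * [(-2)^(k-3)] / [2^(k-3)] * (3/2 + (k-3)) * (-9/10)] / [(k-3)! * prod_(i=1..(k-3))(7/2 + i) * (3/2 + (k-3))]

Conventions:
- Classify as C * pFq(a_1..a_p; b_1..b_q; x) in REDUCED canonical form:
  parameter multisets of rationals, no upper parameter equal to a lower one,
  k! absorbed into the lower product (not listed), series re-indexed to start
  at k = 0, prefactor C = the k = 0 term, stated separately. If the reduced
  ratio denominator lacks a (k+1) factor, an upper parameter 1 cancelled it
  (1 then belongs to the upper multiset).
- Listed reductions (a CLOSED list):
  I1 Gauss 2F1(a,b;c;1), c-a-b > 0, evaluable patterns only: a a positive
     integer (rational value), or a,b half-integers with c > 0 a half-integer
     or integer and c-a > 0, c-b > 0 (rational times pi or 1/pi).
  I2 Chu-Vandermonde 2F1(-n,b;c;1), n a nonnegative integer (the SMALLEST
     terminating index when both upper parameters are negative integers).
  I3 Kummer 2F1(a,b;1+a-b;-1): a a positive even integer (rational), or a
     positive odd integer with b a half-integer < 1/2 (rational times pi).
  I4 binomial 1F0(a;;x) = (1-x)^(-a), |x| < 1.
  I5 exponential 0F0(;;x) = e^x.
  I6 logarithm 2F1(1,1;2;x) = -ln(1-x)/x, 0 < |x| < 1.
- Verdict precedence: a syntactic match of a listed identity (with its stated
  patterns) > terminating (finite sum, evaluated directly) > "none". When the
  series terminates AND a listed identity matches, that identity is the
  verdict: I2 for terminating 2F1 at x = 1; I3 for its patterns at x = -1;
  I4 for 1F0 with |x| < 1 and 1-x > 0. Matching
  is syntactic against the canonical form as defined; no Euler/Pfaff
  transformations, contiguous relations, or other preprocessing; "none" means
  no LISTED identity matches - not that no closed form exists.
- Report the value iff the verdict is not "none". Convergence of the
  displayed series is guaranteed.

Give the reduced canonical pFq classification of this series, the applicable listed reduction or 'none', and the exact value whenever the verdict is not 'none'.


x = -1 here; the reduced form reads 2F1, upper {-1/2, 3}, lower {9/2}, C = -9/10. Verdict: Kummer's theorem (I3) applies (x = -1; c = 9/2 equals 1+a-b for upper {-1/2, 3}: listed pattern). Exact value: (-189/512) * pi.

First insight: t_0 being -9/10, the factor k + 3/2 cancels (top and bottom), leaving C = -9/10, x = -1.
Step ratio: r(k) = (-1) * (k-1/2) (k+3) / [(k+9/2) (k+1)] - poly over poly, x = (-1) from leading terms; C = -9/10 at k = 0.


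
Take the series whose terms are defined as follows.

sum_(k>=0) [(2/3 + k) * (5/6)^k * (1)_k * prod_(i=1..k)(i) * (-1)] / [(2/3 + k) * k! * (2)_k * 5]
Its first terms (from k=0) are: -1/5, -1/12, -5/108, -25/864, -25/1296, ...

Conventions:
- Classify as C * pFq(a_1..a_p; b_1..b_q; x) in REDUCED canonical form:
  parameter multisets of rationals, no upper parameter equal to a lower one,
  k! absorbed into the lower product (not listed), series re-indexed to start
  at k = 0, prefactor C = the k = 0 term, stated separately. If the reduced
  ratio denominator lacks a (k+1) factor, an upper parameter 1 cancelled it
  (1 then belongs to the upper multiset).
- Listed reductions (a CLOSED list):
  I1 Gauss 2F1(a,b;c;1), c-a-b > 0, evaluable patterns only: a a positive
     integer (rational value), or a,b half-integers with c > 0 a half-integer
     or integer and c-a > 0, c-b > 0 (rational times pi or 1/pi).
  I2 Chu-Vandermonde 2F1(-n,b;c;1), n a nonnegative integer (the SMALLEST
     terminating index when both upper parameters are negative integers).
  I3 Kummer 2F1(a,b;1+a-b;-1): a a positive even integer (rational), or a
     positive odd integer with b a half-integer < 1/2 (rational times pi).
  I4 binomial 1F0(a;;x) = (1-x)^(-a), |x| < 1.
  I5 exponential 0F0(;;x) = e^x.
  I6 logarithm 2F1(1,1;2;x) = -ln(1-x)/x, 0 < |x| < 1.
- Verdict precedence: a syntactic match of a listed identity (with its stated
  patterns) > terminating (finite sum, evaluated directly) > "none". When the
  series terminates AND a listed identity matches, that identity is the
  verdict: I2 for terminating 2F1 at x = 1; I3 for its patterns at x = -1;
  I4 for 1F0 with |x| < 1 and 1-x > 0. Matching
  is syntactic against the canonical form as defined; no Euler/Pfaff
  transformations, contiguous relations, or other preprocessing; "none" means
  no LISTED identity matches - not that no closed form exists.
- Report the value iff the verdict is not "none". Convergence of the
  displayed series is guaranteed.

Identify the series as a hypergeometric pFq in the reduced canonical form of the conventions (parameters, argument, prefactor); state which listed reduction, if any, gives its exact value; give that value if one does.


The series (x = 5/6) is 2F1: upper {1, 1}, lower {2}, prefactor -1/5. Verdict: logarithm (I6) applies (the logarithm: parameters (1,1;2), x = 5/6). Value: (6/25) * ln(1/6).

Structural cue: x = (5/6) and the running product (C = -1/5) telescopes to a rising factorial.
Term ratio: r(k) = (5/6) * (k+1) (k+1) / [(k+2) (k+1)] - rational; roots negated = parameters, x = (5/6), C = -1/5.


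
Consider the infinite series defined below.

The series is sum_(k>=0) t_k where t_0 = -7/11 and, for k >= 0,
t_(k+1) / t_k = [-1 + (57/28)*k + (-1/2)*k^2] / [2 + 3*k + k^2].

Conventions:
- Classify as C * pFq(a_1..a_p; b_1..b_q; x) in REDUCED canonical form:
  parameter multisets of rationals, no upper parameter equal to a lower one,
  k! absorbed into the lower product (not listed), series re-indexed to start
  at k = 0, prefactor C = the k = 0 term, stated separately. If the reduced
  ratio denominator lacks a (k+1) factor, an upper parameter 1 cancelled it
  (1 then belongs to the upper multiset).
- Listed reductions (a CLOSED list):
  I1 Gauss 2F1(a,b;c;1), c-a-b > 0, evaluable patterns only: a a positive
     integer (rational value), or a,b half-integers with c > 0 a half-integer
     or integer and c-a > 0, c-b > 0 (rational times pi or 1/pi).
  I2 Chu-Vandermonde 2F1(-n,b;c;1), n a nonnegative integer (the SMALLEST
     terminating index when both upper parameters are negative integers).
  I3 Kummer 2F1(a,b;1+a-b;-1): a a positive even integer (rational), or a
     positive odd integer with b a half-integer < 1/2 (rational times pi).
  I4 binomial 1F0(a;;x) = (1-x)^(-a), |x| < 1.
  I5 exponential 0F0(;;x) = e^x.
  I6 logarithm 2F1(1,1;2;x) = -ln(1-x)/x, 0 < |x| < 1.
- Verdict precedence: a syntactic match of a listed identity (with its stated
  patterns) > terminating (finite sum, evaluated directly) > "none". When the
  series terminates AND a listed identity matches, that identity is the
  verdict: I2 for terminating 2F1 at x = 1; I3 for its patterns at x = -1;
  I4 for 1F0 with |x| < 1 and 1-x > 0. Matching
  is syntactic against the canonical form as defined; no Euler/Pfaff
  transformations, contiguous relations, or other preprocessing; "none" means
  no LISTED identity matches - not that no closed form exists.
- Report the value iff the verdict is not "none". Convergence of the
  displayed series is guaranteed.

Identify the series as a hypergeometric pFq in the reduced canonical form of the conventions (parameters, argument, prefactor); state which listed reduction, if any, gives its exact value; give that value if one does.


Reduced: x = -1/2, 2F1, upper = {-7/2, -4/7}, lower = {2}, C = -7/11. Verdict: none - at argument -1/2 the multisets {-7/2, -4/7} ; {2} match no listed identity.

Key step: x = (-1/2) and roots of the ratio polynomials (C = -7/11, x = -1/2) are the negated parameters.
Adjacent-term ratio: r(k) = (-1/2) * (k-7/2) (k-4/7) / [(k+2) (k+1)] - poly over poly, x = (-1/2) from leading terms; C = -7/11 at k = 0.


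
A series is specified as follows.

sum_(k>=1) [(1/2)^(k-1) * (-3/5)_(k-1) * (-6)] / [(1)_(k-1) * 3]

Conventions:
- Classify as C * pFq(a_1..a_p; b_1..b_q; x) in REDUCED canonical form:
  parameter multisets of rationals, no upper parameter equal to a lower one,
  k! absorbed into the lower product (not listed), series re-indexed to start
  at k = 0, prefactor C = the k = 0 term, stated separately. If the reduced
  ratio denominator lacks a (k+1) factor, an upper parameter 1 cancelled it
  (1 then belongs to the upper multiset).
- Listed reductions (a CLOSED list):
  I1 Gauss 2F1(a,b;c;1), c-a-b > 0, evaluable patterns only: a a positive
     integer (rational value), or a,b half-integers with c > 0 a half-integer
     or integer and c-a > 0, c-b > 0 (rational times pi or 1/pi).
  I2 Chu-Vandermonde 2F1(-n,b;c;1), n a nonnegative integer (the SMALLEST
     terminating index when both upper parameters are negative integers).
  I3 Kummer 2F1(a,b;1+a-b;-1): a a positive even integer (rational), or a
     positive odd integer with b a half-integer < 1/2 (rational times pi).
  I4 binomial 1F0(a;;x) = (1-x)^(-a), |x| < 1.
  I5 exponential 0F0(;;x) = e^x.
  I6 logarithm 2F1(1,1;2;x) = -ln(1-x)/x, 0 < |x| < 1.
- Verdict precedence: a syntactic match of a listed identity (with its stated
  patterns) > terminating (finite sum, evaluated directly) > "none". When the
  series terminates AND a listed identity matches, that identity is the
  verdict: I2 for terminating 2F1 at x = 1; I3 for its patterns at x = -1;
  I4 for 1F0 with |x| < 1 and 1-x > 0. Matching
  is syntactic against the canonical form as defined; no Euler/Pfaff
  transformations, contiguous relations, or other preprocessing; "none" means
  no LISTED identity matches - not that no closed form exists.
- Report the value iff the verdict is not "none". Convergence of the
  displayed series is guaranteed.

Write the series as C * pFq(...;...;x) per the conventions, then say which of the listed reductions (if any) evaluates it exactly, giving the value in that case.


Canonical form: C = -2 times 1F0 with upper {-3/5}, lower {-}, x = 1/2. Verdict: the binomial series (I4) applies (the 1F0 binomial series: exponent 3/5, x = 1/2). Hence: (-2) * (1/2)^(3/5).

First insight: with t_0 = -2, the constant factors (C = -2, x = 1/2) combine into one prefactor.
Ratio: r(k) = (1/2) * (k-3/5) / [(k+1)] - rational; roots negated = parameters, x = (1/2), C = -2.


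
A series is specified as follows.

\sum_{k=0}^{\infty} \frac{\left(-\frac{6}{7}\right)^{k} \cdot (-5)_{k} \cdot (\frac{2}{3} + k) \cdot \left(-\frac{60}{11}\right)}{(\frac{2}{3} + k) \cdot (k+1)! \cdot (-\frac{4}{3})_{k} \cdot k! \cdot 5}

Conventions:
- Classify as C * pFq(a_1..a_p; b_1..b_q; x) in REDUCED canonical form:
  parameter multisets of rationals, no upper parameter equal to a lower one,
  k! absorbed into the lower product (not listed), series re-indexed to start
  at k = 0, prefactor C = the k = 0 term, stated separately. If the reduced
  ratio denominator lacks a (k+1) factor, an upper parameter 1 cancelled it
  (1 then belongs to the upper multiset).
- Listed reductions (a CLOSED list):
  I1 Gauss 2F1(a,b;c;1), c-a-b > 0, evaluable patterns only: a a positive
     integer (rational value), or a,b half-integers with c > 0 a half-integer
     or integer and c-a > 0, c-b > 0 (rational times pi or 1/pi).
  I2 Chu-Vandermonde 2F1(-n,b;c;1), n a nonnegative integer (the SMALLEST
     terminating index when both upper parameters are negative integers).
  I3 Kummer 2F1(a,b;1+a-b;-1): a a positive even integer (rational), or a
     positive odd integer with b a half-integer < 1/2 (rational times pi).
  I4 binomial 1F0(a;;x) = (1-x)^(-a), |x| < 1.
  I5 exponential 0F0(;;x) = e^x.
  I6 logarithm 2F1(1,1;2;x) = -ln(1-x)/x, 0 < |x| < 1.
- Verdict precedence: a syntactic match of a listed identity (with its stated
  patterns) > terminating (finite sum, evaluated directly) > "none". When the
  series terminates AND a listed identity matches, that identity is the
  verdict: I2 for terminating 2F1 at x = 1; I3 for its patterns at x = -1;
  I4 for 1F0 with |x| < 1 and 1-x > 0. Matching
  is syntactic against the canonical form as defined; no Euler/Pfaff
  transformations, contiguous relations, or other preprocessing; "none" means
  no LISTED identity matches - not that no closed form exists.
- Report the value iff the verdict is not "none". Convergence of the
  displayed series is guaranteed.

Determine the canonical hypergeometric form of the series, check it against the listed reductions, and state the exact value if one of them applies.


Classification (C = -\frac{12}{11}): 1F2 with upper {-5}, lower {-\frac{4}{3}, 2}, argument x = -\frac{6}{7}. Verdict: terminating. With -5 upstairs the series is a 6-term polynomial sum; evaluated term by term. Exact value: -\frac{124219563}{36975400}.

Key step: from the first term -\frac{12}{11}: striking the common factor k + 2/3 reduces the term (prefactor -12/11).
Term ratio: r(k) = -\frac{6}{7} * (k-5) / [(k-\frac{4}{3}) (k+2) (k+1)] ; factor over Q: parameters, x = -\frac{6}{7}, and C = -\frac{12}{11}.


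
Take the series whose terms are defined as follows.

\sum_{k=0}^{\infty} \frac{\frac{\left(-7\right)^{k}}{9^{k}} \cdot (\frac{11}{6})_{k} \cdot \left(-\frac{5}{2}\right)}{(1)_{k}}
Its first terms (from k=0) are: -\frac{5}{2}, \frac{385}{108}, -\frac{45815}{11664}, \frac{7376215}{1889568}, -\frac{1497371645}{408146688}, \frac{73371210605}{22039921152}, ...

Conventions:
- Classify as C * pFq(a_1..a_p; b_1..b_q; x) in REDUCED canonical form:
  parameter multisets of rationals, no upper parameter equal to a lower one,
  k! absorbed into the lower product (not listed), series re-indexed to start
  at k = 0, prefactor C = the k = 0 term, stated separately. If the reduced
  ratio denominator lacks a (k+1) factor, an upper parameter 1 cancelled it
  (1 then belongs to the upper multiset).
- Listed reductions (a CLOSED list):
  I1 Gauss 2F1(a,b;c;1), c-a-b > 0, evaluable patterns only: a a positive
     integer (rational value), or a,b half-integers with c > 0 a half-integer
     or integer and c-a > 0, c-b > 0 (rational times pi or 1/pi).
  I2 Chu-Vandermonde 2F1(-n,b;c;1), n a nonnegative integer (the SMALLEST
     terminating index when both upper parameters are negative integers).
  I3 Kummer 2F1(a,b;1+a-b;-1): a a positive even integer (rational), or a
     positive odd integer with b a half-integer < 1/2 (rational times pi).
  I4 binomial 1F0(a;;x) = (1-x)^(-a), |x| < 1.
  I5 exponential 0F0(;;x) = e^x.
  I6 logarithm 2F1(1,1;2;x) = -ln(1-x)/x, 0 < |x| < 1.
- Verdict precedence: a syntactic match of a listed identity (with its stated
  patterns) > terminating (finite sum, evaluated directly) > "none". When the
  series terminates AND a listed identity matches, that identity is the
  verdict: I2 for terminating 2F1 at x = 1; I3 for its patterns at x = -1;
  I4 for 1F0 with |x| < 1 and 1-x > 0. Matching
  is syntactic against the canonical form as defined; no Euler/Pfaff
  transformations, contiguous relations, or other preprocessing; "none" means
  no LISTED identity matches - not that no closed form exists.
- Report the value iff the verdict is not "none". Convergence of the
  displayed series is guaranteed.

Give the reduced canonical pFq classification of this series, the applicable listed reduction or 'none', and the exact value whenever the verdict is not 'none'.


Canonical form: C = -\frac{5}{2} times 1F0 with upper {\frac{11}{6}}, lower {-}, x = -\frac{7}{9}. Verdict: the binomial series (I4) fires (the 1F0 binomial series: exponent -11/6, x = -\frac{7}{9}). Its exact value is \left(-\frac{5}{2}\right) \cdot \left(\frac{16}{9}\right)^{-\frac{11}{6}}.

The tell: t_0 = -\frac{5}{2} here, and (1)_k (C = -5/2, x = -7/9) is k! itself.
Term ratio: r(k) = -\frac{7}{9} * (k+\frac{11}{6}) / [(k+1)] - poly over poly, x = -\frac{7}{9} from leading terms; C = -\frac{5}{2} at k = 0.


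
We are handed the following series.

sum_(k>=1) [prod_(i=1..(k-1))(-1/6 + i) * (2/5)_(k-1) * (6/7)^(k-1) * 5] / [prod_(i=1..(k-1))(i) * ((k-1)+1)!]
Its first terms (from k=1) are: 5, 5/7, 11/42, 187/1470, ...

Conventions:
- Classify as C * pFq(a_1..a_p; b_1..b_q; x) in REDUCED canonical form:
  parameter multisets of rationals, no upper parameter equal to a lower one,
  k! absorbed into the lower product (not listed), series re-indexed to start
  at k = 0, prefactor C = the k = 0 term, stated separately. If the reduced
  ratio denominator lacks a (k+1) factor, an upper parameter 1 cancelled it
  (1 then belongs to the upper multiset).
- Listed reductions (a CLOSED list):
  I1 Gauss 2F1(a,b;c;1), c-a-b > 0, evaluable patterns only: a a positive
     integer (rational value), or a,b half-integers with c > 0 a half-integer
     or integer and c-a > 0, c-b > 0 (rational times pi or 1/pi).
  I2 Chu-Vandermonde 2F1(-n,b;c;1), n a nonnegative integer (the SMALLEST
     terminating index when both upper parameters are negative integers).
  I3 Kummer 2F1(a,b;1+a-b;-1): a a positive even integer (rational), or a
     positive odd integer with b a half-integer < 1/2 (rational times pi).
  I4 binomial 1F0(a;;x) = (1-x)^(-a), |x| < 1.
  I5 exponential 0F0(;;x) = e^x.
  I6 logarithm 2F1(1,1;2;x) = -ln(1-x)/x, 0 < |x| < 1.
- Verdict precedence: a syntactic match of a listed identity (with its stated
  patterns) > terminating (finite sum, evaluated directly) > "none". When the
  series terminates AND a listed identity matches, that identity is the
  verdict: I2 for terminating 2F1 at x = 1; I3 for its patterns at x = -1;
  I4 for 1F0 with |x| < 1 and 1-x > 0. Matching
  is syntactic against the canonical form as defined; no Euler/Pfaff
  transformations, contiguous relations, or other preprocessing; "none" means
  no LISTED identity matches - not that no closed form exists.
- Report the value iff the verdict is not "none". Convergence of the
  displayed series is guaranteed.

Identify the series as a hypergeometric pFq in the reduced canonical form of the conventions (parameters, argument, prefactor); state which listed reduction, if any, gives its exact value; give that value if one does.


First insight: from the first term 5: the product of the first k integers (C = 5) is k!.
Step ratio: r(k) = (6/7) * (k+2/5) (k+5/6) / [(k+2) (k+1)] - rational; roots negated = parameters, x = (6/7), C = 5.

Classification (C = 5): 2F1 with upper {2/5, 5/6}, lower {2}, argument x = 6/7. Verdict: none - this 2F1 at x = 6/7 matches no listed pattern, and upper {2/5, 5/6} holds no stopper.


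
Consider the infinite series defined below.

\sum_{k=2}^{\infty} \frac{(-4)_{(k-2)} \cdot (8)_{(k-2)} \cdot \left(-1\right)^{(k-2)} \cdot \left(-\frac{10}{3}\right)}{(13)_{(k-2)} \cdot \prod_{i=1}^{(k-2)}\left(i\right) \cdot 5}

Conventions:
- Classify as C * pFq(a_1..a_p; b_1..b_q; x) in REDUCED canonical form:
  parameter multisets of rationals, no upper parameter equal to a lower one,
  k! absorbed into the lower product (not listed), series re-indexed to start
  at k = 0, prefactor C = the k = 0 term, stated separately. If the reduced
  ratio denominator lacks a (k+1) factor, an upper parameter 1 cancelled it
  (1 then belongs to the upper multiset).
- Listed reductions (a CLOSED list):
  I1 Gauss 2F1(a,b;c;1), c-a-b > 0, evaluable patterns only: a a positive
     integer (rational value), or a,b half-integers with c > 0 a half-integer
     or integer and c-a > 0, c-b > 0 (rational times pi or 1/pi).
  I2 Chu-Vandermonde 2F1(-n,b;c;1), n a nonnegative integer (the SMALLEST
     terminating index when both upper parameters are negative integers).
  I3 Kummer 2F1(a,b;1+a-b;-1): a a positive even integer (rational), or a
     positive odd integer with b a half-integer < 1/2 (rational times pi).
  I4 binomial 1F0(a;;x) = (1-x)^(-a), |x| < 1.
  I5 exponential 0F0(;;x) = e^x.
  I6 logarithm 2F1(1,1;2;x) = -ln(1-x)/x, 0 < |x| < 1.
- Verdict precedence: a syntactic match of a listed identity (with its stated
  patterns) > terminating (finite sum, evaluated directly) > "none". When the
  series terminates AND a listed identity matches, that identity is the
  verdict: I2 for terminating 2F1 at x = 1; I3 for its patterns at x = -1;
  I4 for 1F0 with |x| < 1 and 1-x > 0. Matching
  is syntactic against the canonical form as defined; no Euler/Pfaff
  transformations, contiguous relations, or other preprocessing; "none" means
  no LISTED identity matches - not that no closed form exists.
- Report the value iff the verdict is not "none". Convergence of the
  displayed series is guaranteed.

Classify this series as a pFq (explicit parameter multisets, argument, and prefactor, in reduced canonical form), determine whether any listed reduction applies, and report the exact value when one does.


Canonical form: C = -\frac{2}{3} times 2F1 with upper {-4, 8}, lower {13}, x = -1. Verdict: Kummer's theorem (I3) matches (x = -1; c = 13 equals 1+a-b for upper {-4, 8}: listed pattern). Value: -\frac{33}{7}.

The tell: with t_0 = -\frac{2}{3}, the product of the first k integers (prefactor -2/3) is k!.
Ratio: r(k) = -1 * (k-4) (k+8) / [(k+13) (k+1)] - rational; roots negated = parameters, x = -1, C = -\frac{2}{3}.
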